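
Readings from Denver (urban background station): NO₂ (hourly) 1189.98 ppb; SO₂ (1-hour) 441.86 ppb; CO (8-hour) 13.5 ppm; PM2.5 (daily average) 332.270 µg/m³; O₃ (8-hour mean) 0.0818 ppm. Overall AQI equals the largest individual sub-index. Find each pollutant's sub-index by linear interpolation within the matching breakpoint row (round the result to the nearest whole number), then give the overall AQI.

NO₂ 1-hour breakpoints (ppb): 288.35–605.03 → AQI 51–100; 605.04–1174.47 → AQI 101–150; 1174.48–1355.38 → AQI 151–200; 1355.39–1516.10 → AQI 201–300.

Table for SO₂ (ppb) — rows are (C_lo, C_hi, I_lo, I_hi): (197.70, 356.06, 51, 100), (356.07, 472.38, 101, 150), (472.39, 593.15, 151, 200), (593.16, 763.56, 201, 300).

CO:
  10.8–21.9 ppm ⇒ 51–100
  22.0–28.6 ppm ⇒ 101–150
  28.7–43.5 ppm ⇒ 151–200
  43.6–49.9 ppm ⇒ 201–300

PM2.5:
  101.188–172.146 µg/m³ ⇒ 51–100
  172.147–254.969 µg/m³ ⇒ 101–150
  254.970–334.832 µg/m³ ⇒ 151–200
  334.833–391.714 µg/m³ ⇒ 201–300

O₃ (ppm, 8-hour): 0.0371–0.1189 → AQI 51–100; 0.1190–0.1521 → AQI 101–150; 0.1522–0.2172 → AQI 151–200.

NO₂: 1189.98 lies in 1174.48–1355.38, so I_lo=151, I_hi=200, C_lo=1174.48, C_hi=1355.38.
(200−151)/(1355.38−1174.48) × (1189.98−1174.48) + 151 = 49/180.90 × 15.50 + 151 ≈ 155.20 → 155.
SO₂: 441.86 lies in 356.07–472.38, so I_lo=101, I_hi=150, C_lo=356.07, C_hi=472.38.
(150−101)/(472.38−356.07) × (441.86−356.07) + 101 = 49/116.31 × 85.79 + 101 ≈ 137.14 → 137.
CO: row 10.8–21.9 (AQI 51–100). (100−51)·(13.5−10.8)/(21.9−10.8) + 51 = 49·2.7/11.1 + 51 ≈ 62.92 → 63.
PM2.5: row 254.970–334.832 (AQI 151–200). (200−151)·(332.270−254.970)/(334.832−254.970) + 151 = 49·77.300/79.862 + 151 ≈ 198.43 → 198.
O₃: 0.0818 lies in 0.0371–0.1189, so I_lo=51, I_hi=100, C_lo=0.0371, C_hi=0.1189.
(100−51)/(0.1189−0.0371) × (0.0818−0.0371) + 51 = 49/0.0818 × 0.0447 + 51 ≈ 77.78 → 78.
Sub-indices: NO₂→155, SO₂→137, CO→63, PM2.5→198, O₃→78. Overall AQI = max = 198; dominant pollutant is PM2.5.

198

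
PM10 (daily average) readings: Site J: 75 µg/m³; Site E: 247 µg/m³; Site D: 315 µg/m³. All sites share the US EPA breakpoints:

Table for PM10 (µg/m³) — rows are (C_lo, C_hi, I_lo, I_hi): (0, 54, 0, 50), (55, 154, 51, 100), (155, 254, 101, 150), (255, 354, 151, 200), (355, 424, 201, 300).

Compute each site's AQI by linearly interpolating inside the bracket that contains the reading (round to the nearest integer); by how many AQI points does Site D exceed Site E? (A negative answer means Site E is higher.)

Site J 75: bracket 55–154 → index 51–100; slope 49/99, offset 20.
AQI = 51 + 49/99·20 ≈ 60.90 ⇒ 61.
Site E: 247 ∈ [155, 254] ↔ index [101, 150].
101 + (247−155)·(150−101)/(254−155) = 101 + 92·49/99 ≈ 146.54, so AQI = 147.
Site D: row 255–354 (AQI 151–200). (200−151)·(315−255)/(354−255) + 151 = 49·60/99 + 151 ≈ 180.70 → 181.
AQIs: Site J=61, Site E=147, Site D=181. Site D (181) − Site E (147) = 34.

34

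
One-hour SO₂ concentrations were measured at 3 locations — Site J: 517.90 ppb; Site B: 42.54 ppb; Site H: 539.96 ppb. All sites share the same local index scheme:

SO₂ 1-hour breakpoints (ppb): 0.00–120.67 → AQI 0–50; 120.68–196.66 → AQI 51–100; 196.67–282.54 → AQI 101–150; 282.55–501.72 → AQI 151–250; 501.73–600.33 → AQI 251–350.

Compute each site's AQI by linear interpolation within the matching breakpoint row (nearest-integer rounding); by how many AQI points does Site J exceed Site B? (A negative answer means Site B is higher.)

Site J: 517.90 ∈ [501.73, 600.33] ↔ index [251, 350].
251 + (517.90−501.73)·(350−251)/(600.33−501.73) = 251 + 16.17·99/98.60 ≈ 267.24, so AQI = 267.
Site B: row 0.00–120.67 (AQI 0–50). (50−0)·(42.54−0.00)/(120.67−0.00) + 0 = 50·42.54/120.67 + 0 ≈ 17.63 → 18.
Site H: 539.96 ∈ [501.73, 600.33] ↔ index [251, 350].
251 + (539.96−501.73)·(350−251)/(600.33−501.73) = 251 + 38.23·99/98.60 ≈ 289.39, so AQI = 289.
AQIs: Site J=267, Site B=18, Site H=289. Site J (267) − Site B (18) = 249.

249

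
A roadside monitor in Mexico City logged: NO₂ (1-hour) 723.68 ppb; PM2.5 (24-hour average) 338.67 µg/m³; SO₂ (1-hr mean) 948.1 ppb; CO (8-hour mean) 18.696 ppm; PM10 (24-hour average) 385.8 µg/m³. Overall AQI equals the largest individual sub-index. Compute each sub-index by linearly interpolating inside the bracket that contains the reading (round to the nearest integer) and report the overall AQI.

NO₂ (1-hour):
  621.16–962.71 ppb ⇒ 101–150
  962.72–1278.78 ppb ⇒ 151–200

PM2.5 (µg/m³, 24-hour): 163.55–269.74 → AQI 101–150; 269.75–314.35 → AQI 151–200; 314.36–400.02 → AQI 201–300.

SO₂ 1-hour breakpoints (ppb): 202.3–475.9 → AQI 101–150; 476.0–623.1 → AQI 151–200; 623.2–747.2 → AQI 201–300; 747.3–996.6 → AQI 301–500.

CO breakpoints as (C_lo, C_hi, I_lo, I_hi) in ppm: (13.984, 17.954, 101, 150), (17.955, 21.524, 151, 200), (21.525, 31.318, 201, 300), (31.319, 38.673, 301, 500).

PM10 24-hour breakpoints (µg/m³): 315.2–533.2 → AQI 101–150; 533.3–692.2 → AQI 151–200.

461

NO₂ 723.68: bracket 621.16–962.71 → index 101–150; slope 49/341.55, offset 102.52.
AQI = 101 + 49/341.55·102.52 ≈ 115.71 ⇒ 116.
PM2.5: 338.67 ∈ [314.36, 400.02] ↔ index [201, 300].
201 + (338.67−314.36)·(300−201)/(400.02−314.36) = 201 + 24.31·99/85.66 ≈ 229.10, so AQI = 229.
SO₂: 948.1 ∈ [747.3, 996.6] ↔ index [301, 500].
301 + (948.1−747.3)·(500−301)/(996.6−747.3) = 301 + 200.8·199/249.3 ≈ 461.29, so AQI = 461.
CO: 18.696 lies in 17.955–21.524, so I_lo=151, I_hi=200, C_lo=17.955, C_hi=21.524.
(200−151)/(21.524−17.955) × (18.696−17.955) + 151 = 49/3.569 × 0.741 + 151 ≈ 161.17 → 161.
PM10: 385.8 ∈ [315.2, 533.2] ↔ index [101, 150].
101 + (385.8−315.2)·(150−101)/(533.2−315.2) = 101 + 70.6·49/218.0 ≈ 116.87, so AQI = 117.
Sub-indices: NO₂→116, PM2.5→229, SO₂→461, CO→161, PM10→117. Overall AQI = max = 461; dominant pollutant is SO₂.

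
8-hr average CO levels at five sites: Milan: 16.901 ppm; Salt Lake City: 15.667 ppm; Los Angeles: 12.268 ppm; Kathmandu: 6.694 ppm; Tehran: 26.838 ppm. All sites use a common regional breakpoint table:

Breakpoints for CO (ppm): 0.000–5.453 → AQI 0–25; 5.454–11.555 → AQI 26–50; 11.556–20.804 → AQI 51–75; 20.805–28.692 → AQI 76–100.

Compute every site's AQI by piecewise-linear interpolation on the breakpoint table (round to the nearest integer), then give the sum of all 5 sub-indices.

Milan: 16.901 lies in 11.556–20.804, so I_lo=51, I_hi=75, C_lo=11.556, C_hi=20.804.
(75−51)/(20.804−11.556) × (16.901−11.556) + 51 = 24/9.248 × 5.345 + 51 ≈ 64.87 → 65.
Salt Lake City: row 11.556–20.804 (AQI 51–75). (75−51)·(15.667−11.556)/(20.804−11.556) + 51 = 24·4.111/9.248 + 51 ≈ 61.67 → 62.
Los Angeles: 12.268 ∈ [11.556, 20.804] ↔ index [51, 75].
51 + (12.268−11.556)·(75−51)/(20.804−11.556) = 51 + 0.712·24/9.248 ≈ 52.85, so AQI = 53.
Kathmandu 6.694: bracket 5.454–11.555 → index 26–50; slope 24/6.101, offset 1.240.
AQI = 26 + 24/6.101·1.240 ≈ 30.88 ⇒ 31.
Tehran: row 20.805–28.692 (AQI 76–100). (100−76)·(26.838−20.805)/(28.692−20.805) + 76 = 24·6.033/7.887 + 76 ≈ 94.36 → 94.
AQIs: Milan=65, Salt Lake City=62, Los Angeles=53, Kathmandu=31, Tehran=94. Sum = 65 + 62 + 53 + 31 + 94 = 305.

305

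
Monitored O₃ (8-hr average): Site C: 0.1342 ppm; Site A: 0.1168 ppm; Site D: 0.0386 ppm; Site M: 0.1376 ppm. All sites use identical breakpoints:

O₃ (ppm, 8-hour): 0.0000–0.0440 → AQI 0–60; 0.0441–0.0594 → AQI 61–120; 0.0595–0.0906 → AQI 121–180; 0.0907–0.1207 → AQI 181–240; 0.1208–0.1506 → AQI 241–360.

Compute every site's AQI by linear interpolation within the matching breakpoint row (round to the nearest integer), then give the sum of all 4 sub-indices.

Site C: 0.1342 ∈ [0.1208, 0.1506] ↔ index [241, 360].
241 + (0.1342−0.1208)·(360−241)/(0.1506−0.1208) = 241 + 0.0134·119/0.0298 ≈ 294.51, so AQI = 295.
Site A: row 0.0907–0.1207 (AQI 181–240). (240−181)·(0.1168−0.0907)/(0.1207−0.0907) + 181 = 59·0.0261/0.0300 + 181 ≈ 232.33 → 232.
Site D: 0.0386 lies in 0.0000–0.0440, so I_lo=0, I_hi=60, C_lo=0.0000, C_hi=0.0440.
(60−0)/(0.0440−0.0000) × (0.0386−0.0000) + 0 = 60/0.0440 × 0.0386 + 0 ≈ 52.64 → 53.
Site M: 0.1376 ∈ [0.1208, 0.1506] ↔ index [241, 360].
241 + (0.1376−0.1208)·(360−241)/(0.1506−0.1208) = 241 + 0.0168·119/0.0298 ≈ 308.09, so AQI = 308.
AQIs: Site C=295, Site A=232, Site D=53, Site M=308. Sum = 295 + 232 + 53 + 308 = 888.

888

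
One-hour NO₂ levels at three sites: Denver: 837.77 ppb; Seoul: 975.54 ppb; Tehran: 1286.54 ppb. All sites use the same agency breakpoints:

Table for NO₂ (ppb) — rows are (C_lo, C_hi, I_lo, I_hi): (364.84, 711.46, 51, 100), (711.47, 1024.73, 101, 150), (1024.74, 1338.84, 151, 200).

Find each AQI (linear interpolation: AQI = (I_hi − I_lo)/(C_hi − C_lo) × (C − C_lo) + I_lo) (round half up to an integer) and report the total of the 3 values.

Denver 837.77: bracket 711.47–1024.73 → index 101–150; slope 49/313.26, offset 126.30.
AQI = 101 + 49/313.26·126.30 ≈ 120.76 ⇒ 121.
Seoul: 975.54 lies in 711.47–1024.73, so I_lo=101, I_hi=150, C_lo=711.47, C_hi=1024.73.
(150−101)/(1024.73−711.47) × (975.54−711.47) + 101 = 49/313.26 × 264.07 + 101 ≈ 142.31 → 142.
Tehran: 1286.54 lies in 1024.74–1338.84, so I_lo=151, I_hi=200, C_lo=1024.74, C_hi=1338.84.
(200−151)/(1338.84−1024.74) × (1286.54−1024.74) + 151 = 49/314.10 × 261.80 + 151 ≈ 191.84 → 192.
AQIs: Denver=121, Seoul=142, Tehran=192. Sum = 121 + 142 + 192 = 455.

455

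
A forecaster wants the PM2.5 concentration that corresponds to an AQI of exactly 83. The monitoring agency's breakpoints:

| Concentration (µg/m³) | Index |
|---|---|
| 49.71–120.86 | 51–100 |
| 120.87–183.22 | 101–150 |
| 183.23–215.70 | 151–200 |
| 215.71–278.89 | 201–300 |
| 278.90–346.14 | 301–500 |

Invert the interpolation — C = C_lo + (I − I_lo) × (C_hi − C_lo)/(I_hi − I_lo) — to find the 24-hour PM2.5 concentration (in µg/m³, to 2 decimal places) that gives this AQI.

AQI 83 lies in the 51–100 band, which corresponds to 49.71–120.86 µg/m³.
C = 49.71 + (83−51)×(120.86−49.71)/(100−51) = 49.71 + 32×71.15/49 ≈ 96.1753 µg/m³ → 96.18 µg/m³ to 2 dp.

96.18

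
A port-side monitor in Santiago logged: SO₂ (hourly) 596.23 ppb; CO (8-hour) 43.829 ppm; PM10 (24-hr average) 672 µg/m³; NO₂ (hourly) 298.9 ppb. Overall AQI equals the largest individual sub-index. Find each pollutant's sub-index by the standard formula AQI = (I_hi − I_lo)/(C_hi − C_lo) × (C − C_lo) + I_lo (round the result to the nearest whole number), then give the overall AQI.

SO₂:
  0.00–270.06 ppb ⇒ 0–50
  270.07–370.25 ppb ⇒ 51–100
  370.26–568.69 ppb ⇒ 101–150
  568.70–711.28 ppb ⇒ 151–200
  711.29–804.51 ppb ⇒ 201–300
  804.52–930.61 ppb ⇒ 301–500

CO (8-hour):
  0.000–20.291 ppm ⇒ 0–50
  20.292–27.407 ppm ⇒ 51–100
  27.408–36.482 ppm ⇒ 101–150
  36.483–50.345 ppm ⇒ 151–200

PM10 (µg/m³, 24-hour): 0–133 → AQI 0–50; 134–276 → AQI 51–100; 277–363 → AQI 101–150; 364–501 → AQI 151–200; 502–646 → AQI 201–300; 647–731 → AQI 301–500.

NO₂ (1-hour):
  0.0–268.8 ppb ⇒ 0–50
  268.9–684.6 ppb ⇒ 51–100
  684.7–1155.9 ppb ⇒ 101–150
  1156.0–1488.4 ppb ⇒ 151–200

SO₂: 596.23 ∈ [568.70, 711.28] ↔ index [151, 200].
151 + (596.23−568.70)·(200−151)/(711.28−568.70) = 151 + 27.53·49/142.58 ≈ 160.46, so AQI = 160.
CO: 43.829 lies in 36.483–50.345, so I_lo=151, I_hi=200, C_lo=36.483, C_hi=50.345.
(200−151)/(50.345−36.483) × (43.829−36.483) + 151 = 49/13.862 × 7.346 + 151 ≈ 176.97 → 177.
PM10: 672 lies in 647–731, so I_lo=301, I_hi=500, C_lo=647, C_hi=731.
(500−301)/(731−647) × (672−647) + 301 = 199/84 × 25 + 301 ≈ 360.23 → 360.
NO₂: 298.9 lies in 268.9–684.6, so I_lo=51, I_hi=100, C_lo=268.9, C_hi=684.6.
(100−51)/(684.6−268.9) × (298.9−268.9) + 51 = 49/415.7 × 30.0 + 51 ≈ 54.54 → 55.
Sub-indices: SO₂→160, CO→177, PM10→360, NO₂→55. Overall AQI = max = 360; dominant pollutant is PM10.
AQI 360: Hazardous.

360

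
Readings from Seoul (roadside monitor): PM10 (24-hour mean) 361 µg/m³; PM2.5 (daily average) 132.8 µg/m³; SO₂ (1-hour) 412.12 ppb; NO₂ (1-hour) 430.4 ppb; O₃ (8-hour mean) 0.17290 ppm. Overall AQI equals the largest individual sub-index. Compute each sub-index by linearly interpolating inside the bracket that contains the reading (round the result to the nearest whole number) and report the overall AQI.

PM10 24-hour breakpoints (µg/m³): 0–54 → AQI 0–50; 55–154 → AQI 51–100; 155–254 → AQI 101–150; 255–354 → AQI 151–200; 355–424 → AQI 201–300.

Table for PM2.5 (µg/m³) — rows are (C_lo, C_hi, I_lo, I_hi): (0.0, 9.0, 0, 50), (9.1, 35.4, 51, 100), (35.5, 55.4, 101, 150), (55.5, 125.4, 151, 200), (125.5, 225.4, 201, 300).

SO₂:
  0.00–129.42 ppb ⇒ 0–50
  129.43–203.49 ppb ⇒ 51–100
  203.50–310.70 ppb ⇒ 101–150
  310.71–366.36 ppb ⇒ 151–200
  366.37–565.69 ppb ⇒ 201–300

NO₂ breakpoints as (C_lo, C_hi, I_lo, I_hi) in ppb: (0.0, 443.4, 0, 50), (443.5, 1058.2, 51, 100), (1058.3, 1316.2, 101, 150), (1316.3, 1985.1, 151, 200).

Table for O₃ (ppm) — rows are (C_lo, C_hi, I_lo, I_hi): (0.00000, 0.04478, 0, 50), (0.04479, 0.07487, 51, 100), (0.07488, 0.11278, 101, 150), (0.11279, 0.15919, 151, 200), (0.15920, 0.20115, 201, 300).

233

PM10: 361 lies in 355–424, so I_lo=201, I_hi=300, C_lo=355, C_hi=424.
(300−201)/(424−355) × (361−355) + 201 = 99/69 × 6 + 201 ≈ 209.61 → 210.
PM2.5: row 125.5–225.4 (AQI 201–300). (300−201)·(132.8−125.5)/(225.4−125.5) + 201 = 99·7.3/99.9 + 201 ≈ 208.23 → 208.
SO₂: 412.12 lies in 366.37–565.69, so I_lo=201, I_hi=300, C_lo=366.37, C_hi=565.69.
(300−201)/(565.69−366.37) × (412.12−366.37) + 201 = 99/199.32 × 45.75 + 201 ≈ 223.72 → 224.
NO₂: row 0.0–443.4 (AQI 0–50). (50−0)·(430.4−0.0)/(443.4−0.0) + 0 = 50·430.4/443.4 + 0 ≈ 48.53 → 49.
O₃: row 0.15920–0.20115 (AQI 201–300). (300−201)·(0.17290−0.15920)/(0.20115−0.15920) + 201 = 99·0.01370/0.04195 + 201 ≈ 233.33 → 233.
Sub-indices: PM10→210, PM2.5→208, SO₂→224, NO₂→49, O₃→233. Overall AQI = max = 233; dominant pollutant is O₃.
AQI 233: Very Unhealthy.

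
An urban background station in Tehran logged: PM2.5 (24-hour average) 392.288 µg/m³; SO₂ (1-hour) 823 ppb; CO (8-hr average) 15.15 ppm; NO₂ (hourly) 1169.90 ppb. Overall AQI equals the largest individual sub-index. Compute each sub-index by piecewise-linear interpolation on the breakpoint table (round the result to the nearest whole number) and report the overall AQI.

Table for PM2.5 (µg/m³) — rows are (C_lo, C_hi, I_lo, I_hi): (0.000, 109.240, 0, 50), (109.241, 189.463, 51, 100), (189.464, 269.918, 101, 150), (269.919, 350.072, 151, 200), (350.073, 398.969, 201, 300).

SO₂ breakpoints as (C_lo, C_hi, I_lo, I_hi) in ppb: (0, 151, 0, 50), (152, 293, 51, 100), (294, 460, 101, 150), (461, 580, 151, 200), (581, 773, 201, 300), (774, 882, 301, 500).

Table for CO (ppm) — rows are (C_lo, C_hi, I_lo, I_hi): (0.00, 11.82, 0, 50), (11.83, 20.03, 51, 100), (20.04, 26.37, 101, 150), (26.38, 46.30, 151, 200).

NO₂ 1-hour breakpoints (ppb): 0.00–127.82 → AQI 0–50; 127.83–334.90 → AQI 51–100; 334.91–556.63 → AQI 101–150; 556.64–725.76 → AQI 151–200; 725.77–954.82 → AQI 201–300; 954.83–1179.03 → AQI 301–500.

PM2.5: row 350.073–398.969 (AQI 201–300). (300−201)·(392.288−350.073)/(398.969−350.073) + 201 = 99·42.215/48.896 + 201 ≈ 286.47 → 286.
SO₂: 823 lies in 774–882, so I_lo=301, I_hi=500, C_lo=774, C_hi=882.
(500−301)/(882−774) × (823−774) + 301 = 199/108 × 49 + 301 ≈ 391.29 → 391.
CO: 15.15 ∈ [11.83, 20.03] ↔ index [51, 100].
51 + (15.15−11.83)·(100−51)/(20.03−11.83) = 51 + 3.32·49/8.20 ≈ 70.84, so AQI = 71.
NO₂: row 954.83–1179.03 (AQI 301–500). (500−301)·(1169.90−954.83)/(1179.03−954.83) + 301 = 199·215.07/224.20 + 301 ≈ 491.90 → 492.
Sub-indices: PM2.5→286, SO₂→391, CO→71, NO₂→492. Overall AQI = max = 492; dominant pollutant is NO₂.
AQI 492: Hazardous.

492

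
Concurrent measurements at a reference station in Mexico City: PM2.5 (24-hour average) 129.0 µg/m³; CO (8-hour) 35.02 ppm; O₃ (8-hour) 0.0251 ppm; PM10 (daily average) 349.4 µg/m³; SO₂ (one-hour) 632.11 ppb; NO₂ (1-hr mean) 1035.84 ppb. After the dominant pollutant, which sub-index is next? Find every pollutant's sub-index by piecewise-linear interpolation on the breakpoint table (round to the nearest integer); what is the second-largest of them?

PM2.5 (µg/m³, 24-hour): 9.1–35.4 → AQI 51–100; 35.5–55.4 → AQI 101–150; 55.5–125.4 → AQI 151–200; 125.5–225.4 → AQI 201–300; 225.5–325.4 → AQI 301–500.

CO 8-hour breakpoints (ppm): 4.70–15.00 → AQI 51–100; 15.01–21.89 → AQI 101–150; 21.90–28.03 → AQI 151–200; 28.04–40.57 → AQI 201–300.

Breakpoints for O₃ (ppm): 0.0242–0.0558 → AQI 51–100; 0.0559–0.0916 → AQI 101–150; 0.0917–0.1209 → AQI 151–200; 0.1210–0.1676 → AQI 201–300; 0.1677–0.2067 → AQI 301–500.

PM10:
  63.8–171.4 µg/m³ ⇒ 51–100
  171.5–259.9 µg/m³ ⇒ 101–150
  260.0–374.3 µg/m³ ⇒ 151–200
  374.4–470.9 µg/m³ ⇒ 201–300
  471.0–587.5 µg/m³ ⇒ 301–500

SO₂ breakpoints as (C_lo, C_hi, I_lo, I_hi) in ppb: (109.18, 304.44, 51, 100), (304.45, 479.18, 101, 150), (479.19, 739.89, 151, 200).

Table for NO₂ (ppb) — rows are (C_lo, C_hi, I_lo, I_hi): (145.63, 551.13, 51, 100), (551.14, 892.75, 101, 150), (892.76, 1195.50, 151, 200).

204

PM2.5: 129.0 ∈ [125.5, 225.4] ↔ index [201, 300].
201 + (129.0−125.5)·(300−201)/(225.4−125.5) = 201 + 3.5·99/99.9 ≈ 204.47, so AQI = 204.
CO 35.02: bracket 28.04–40.57 → index 201–300; slope 99/12.53, offset 6.98.
AQI = 201 + 99/12.53·6.98 ≈ 256.15 ⇒ 256.
O₃ 0.0251: bracket 0.0242–0.0558 → index 51–100; slope 49/0.0316, offset 0.0009.
AQI = 51 + 49/0.0316·0.0009 ≈ 52.40 ⇒ 52.
PM10: row 260.0–374.3 (AQI 151–200). (200−151)·(349.4−260.0)/(374.3−260.0) + 151 = 49·89.4/114.3 + 151 ≈ 189.33 → 189.
SO₂ 632.11: bracket 479.19–739.89 → index 151–200; slope 49/260.70, offset 152.92.
AQI = 151 + 49/260.70·152.92 ≈ 179.74 ⇒ 180.
NO₂: 1035.84 ∈ [892.76, 1195.50] ↔ index [151, 200].
151 + (1035.84−892.76)·(200−151)/(1195.50−892.76) = 151 + 143.08·49/302.74 ≈ 174.16, so AQI = 174.
Sub-indices: PM2.5→204, CO→256, O₃→52, PM10→189, SO₂→180, NO₂→174. Ranked high→low: 256, 204, 189, 180, 174, 52. Second-highest sub-index = 204.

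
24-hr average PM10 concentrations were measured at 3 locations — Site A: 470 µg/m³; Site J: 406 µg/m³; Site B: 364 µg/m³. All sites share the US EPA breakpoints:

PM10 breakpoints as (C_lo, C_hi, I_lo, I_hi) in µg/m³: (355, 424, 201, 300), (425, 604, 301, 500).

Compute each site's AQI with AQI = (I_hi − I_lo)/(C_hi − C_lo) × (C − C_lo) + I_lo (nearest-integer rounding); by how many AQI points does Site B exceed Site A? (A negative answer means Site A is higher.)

-137

Site A: 470 ∈ [425, 604] ↔ index [301, 500].
301 + (470−425)·(500−301)/(604−425) = 301 + 45·199/179 ≈ 351.03, so AQI = 351.
Site J: 406 ∈ [355, 424] ↔ index [201, 300].
201 + (406−355)·(300−201)/(424−355) = 201 + 51·99/69 ≈ 274.17, so AQI = 274.
Site B: row 355–424 (AQI 201–300). (300−201)·(364−355)/(424−355) + 201 = 99·9/69 + 201 ≈ 213.91 → 214.
AQIs: Site A=351, Site J=274, Site B=214. Site B (214) − Site A (351) = -137.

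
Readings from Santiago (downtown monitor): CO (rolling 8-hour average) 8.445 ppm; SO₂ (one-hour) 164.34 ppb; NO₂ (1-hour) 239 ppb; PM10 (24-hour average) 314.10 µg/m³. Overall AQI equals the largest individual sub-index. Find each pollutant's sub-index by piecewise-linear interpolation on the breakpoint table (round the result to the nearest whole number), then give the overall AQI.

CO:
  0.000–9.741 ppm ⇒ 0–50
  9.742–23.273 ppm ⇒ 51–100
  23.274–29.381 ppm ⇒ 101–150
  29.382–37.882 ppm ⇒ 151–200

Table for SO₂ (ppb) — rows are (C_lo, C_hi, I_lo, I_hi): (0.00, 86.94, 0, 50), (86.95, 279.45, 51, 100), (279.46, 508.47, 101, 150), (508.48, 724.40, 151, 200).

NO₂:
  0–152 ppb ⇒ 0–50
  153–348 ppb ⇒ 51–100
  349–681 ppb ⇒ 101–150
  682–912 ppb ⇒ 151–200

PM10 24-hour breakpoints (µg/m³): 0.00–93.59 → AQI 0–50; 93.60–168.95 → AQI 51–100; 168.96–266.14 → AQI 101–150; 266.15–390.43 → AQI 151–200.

CO: 8.445 lies in 0.000–9.741, so I_lo=0, I_hi=50, C_lo=0.000, C_hi=9.741.
(50−0)/(9.741−0.000) × (8.445−0.000) + 0 = 50/9.741 × 8.445 + 0 ≈ 43.35 → 43.
SO₂: 164.34 ∈ [86.95, 279.45] ↔ index [51, 100].
51 + (164.34−86.95)·(100−51)/(279.45−86.95) = 51 + 77.39·49/192.50 ≈ 70.70, so AQI = 71.
NO₂: 239 lies in 153–348, so I_lo=51, I_hi=100, C_lo=153, C_hi=348.
(100−51)/(348−153) × (239−153) + 51 = 49/195 × 86 + 51 ≈ 72.61 → 73.
PM10: 314.10 ∈ [266.15, 390.43] ↔ index [151, 200].
151 + (314.10−266.15)·(200−151)/(390.43−266.15) = 151 + 47.95·49/124.28 ≈ 169.91, so AQI = 170.
Sub-indices: CO→43, SO₂→71, NO₂→73, PM10→170. Overall AQI = max = 170; dominant pollutant is PM10.

170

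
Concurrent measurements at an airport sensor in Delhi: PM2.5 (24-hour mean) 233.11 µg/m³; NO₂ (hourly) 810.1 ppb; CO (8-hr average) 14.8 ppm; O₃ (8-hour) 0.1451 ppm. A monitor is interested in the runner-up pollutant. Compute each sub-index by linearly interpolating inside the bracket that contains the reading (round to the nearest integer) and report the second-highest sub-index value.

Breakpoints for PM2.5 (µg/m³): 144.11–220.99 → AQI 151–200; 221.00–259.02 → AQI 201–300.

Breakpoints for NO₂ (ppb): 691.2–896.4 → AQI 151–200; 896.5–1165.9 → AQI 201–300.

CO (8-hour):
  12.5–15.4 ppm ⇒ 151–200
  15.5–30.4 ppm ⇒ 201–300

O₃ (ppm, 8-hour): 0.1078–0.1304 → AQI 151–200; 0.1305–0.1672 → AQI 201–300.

233

PM2.5: 233.11 ∈ [221.00, 259.02] ↔ index [201, 300].
201 + (233.11−221.00)·(300−201)/(259.02−221.00) = 201 + 12.11·99/38.02 ≈ 232.53, so AQI = 233.
NO₂: 810.1 ∈ [691.2, 896.4] ↔ index [151, 200].
151 + (810.1−691.2)·(200−151)/(896.4−691.2) = 151 + 118.9·49/205.2 ≈ 179.39, so AQI = 179.
CO: 14.8 ∈ [12.5, 15.4] ↔ index [151, 200].
151 + (14.8−12.5)·(200−151)/(15.4−12.5) = 151 + 2.3·49/2.9 ≈ 189.86, so AQI = 190.
O₃ 0.1451: bracket 0.1305–0.1672 → index 201–300; slope 99/0.0367, offset 0.0146.
AQI = 201 + 99/0.0367·0.0146 ≈ 240.38 ⇒ 240.
Sub-indices: PM2.5→233, NO₂→179, CO→190, O₃→240. Ranked high→low: 240, 233, 190, 179. Second-highest sub-index = 233.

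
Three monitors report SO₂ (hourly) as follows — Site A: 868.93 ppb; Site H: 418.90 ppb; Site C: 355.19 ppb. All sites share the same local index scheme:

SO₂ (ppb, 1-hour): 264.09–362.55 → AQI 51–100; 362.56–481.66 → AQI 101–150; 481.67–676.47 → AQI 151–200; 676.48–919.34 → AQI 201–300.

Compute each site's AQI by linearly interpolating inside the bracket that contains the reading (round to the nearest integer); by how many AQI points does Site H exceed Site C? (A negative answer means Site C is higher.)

28

Site A: 868.93 lies in 676.48–919.34, so I_lo=201, I_hi=300, C_lo=676.48, C_hi=919.34.
(300−201)/(919.34−676.48) × (868.93−676.48) + 201 = 99/242.86 × 192.45 + 201 ≈ 279.45 → 279.
Site H: 418.90 lies in 362.56–481.66, so I_lo=101, I_hi=150, C_lo=362.56, C_hi=481.66.
(150−101)/(481.66−362.56) × (418.90−362.56) + 101 = 49/119.10 × 56.34 + 101 ≈ 124.18 → 124.
Site C 355.19: bracket 264.09–362.55 → index 51–100; slope 49/98.46, offset 91.10.
AQI = 51 + 49/98.46·91.10 ≈ 96.34 ⇒ 96.
AQIs: Site A=279, Site H=124, Site C=96. Site H (124) − Site C (96) = 28.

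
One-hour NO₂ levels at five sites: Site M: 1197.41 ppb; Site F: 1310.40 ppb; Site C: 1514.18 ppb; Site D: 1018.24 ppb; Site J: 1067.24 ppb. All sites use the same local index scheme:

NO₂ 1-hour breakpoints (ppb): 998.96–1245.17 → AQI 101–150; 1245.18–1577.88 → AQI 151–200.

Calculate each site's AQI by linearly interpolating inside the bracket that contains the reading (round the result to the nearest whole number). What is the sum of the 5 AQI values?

Site M: row 998.96–1245.17 (AQI 101–150). (150−101)·(1197.41−998.96)/(1245.17−998.96) + 101 = 49·198.45/246.21 + 101 ≈ 140.49 → 140.
Site F: row 1245.18–1577.88 (AQI 151–200). (200−151)·(1310.40−1245.18)/(1577.88−1245.18) + 151 = 49·65.22/332.70 + 151 ≈ 160.61 → 161.
Site C: 1514.18 lies in 1245.18–1577.88, so I_lo=151, I_hi=200, C_lo=1245.18, C_hi=1577.88.
(200−151)/(1577.88−1245.18) × (1514.18−1245.18) + 151 = 49/332.70 × 269.00 + 151 ≈ 190.62 → 191.
Site D: 1018.24 lies in 998.96–1245.17, so I_lo=101, I_hi=150, C_lo=998.96, C_hi=1245.17.
(150−101)/(1245.17−998.96) × (1018.24−998.96) + 101 = 49/246.21 × 19.28 + 101 ≈ 104.84 → 105.
Site J: row 998.96–1245.17 (AQI 101–150). (150−101)·(1067.24−998.96)/(1245.17−998.96) + 101 = 49·68.28/246.21 + 101 ≈ 114.59 → 115.
AQIs: Site M=140, Site F=161, Site C=191, Site D=105, Site J=115. Sum = 140 + 161 + 191 + 105 + 115 = 712.

712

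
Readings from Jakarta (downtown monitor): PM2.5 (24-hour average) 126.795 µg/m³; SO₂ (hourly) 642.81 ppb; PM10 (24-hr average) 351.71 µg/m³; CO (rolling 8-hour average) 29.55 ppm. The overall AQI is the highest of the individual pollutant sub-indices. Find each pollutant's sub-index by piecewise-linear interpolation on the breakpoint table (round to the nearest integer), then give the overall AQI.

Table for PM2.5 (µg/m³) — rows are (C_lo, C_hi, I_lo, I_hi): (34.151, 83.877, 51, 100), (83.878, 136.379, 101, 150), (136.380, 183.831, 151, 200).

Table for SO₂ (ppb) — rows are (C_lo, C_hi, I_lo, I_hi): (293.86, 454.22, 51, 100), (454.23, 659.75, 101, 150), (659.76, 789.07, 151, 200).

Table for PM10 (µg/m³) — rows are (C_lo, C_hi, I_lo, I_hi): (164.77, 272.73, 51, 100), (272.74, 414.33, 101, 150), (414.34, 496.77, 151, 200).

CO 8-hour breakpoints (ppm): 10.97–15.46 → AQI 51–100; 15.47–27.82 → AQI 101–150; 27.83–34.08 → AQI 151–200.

164

PM2.5: 126.795 lies in 83.878–136.379, so I_lo=101, I_hi=150, C_lo=83.878, C_hi=136.379.
(150−101)/(136.379−83.878) × (126.795−83.878) + 101 = 49/52.501 × 42.917 + 101 ≈ 141.06 → 141.
SO₂ 642.81: bracket 454.23–659.75 → index 101–150; slope 49/205.52, offset 188.58.
AQI = 101 + 49/205.52·188.58 ≈ 145.96 ⇒ 146.
PM10 351.71: bracket 272.74–414.33 → index 101–150; slope 49/141.59, offset 78.97.
AQI = 101 + 49/141.59·78.97 ≈ 128.33 ⇒ 128.
CO 29.55: bracket 27.83–34.08 → index 151–200; slope 49/6.25, offset 1.72.
AQI = 151 + 49/6.25·1.72 ≈ 164.48 ⇒ 164.
Sub-indices: PM2.5→141, SO₂→146, PM10→128, CO→164. Overall AQI = max = 164; dominant pollutant is CO.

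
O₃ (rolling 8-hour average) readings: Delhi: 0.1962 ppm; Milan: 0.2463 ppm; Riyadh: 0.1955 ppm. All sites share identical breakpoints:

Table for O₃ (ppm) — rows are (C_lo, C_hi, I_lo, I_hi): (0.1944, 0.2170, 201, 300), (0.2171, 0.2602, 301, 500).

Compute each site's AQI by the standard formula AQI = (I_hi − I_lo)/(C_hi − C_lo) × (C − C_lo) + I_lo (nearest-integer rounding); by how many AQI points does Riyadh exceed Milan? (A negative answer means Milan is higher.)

Delhi: 0.1962 lies in 0.1944–0.2170, so I_lo=201, I_hi=300, C_lo=0.1944, C_hi=0.2170.
(300−201)/(0.2170−0.1944) × (0.1962−0.1944) + 201 = 99/0.0226 × 0.0018 + 201 ≈ 208.88 → 209.
Milan 0.2463: bracket 0.2171–0.2602 → index 301–500; slope 199/0.0431, offset 0.0292.
AQI = 301 + 199/0.0431·0.0292 ≈ 435.82 ⇒ 436.
Riyadh: row 0.1944–0.2170 (AQI 201–300). (300−201)·(0.1955−0.1944)/(0.2170−0.1944) + 201 = 99·0.0011/0.0226 + 201 ≈ 205.82 → 206.
AQIs: Delhi=209, Milan=436, Riyadh=206. Riyadh (206) − Milan (436) = -230.

-230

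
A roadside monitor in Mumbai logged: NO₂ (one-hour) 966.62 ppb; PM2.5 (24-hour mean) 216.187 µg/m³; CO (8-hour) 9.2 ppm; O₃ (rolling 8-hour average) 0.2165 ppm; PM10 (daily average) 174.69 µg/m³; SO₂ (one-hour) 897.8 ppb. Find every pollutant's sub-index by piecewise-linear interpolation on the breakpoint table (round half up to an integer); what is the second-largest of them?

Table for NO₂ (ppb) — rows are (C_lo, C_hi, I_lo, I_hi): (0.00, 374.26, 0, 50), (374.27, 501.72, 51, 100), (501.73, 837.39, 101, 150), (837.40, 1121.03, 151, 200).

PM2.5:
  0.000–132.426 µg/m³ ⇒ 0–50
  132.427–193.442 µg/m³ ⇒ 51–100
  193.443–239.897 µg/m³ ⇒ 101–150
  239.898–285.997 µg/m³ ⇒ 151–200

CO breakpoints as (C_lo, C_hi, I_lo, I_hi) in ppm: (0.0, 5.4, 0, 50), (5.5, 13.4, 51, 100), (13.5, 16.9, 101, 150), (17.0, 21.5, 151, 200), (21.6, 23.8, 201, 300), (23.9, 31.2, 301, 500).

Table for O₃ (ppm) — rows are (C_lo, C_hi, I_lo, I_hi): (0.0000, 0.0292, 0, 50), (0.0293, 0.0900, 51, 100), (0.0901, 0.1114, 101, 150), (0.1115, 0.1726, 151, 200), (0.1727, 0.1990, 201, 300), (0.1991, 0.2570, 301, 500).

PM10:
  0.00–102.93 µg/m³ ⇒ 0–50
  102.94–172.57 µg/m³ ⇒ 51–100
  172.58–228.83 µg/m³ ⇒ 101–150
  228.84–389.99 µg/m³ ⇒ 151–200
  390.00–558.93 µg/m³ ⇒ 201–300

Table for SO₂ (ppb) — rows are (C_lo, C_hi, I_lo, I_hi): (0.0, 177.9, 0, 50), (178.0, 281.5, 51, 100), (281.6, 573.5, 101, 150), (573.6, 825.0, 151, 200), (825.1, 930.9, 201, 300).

269

NO₂: 966.62 ∈ [837.40, 1121.03] ↔ index [151, 200].
151 + (966.62−837.40)·(200−151)/(1121.03−837.40) = 151 + 129.22·49/283.63 ≈ 173.32, so AQI = 173.
PM2.5: 216.187 lies in 193.443–239.897, so I_lo=101, I_hi=150, C_lo=193.443, C_hi=239.897.
(150−101)/(239.897−193.443) × (216.187−193.443) + 101 = 49/46.454 × 22.744 + 101 ≈ 124.99 → 125.
CO: 9.2 lies in 5.5–13.4, so I_lo=51, I_hi=100, C_lo=5.5, C_hi=13.4.
(100−51)/(13.4−5.5) × (9.2−5.5) + 51 = 49/7.9 × 3.7 + 51 ≈ 73.95 → 74.
O₃: 0.2165 lies in 0.1991–0.2570, so I_lo=301, I_hi=500, C_lo=0.1991, C_hi=0.2570.
(500−301)/(0.2570−0.1991) × (0.2165−0.1991) + 301 = 199/0.0579 × 0.0174 + 301 ≈ 360.80 → 361.
PM10: 174.69 ∈ [172.58, 228.83] ↔ index [101, 150].
101 + (174.69−172.58)·(150−101)/(228.83−172.58) = 101 + 2.11·49/56.25 ≈ 102.84, so AQI = 103.
SO₂ 897.8: bracket 825.1–930.9 → index 201–300; slope 99/105.8, offset 72.7.
AQI = 201 + 99/105.8·72.7 ≈ 269.03 ⇒ 269.
Sub-indices: NO₂→173, PM2.5→125, CO→74, O₃→361, PM10→103, SO₂→269. Ranked high→low: 361, 269, 173, 125, 103, 74. Second-highest sub-index = 269.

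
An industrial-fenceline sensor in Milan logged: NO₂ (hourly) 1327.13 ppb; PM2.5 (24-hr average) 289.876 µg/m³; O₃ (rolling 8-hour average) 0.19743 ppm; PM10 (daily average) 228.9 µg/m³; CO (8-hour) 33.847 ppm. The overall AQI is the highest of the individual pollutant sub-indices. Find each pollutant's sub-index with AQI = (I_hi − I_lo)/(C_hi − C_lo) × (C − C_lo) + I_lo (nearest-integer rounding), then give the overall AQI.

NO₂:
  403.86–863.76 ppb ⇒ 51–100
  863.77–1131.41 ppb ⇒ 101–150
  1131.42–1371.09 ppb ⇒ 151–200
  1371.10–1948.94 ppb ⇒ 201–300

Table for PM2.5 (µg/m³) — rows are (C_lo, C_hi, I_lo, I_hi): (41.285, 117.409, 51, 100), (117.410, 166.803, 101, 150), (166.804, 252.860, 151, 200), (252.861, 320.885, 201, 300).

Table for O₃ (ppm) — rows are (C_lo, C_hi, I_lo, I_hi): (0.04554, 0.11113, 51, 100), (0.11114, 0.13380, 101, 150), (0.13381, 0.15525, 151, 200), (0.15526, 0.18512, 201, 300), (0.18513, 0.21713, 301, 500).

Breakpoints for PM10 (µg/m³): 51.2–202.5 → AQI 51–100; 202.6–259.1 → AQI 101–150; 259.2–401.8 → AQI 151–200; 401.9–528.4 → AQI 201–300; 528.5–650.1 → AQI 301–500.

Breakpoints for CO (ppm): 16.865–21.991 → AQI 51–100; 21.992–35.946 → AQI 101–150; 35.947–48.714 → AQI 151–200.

377

NO₂: 1327.13 ∈ [1131.42, 1371.09] ↔ index [151, 200].
151 + (1327.13−1131.42)·(200−151)/(1371.09−1131.42) = 151 + 195.71·49/239.67 ≈ 191.01, so AQI = 191.
PM2.5: 289.876 ∈ [252.861, 320.885] ↔ index [201, 300].
201 + (289.876−252.861)·(300−201)/(320.885−252.861) = 201 + 37.015·99/68.024 ≈ 254.87, so AQI = 255.
O₃: row 0.18513–0.21713 (AQI 301–500). (500−301)·(0.19743−0.18513)/(0.21713−0.18513) + 301 = 199·0.01230/0.03200 + 301 ≈ 377.49 → 377.
PM10: 228.9 ∈ [202.6, 259.1] ↔ index [101, 150].
101 + (228.9−202.6)·(150−101)/(259.1−202.6) = 101 + 26.3·49/56.5 ≈ 123.81, so AQI = 124.
CO 33.847: bracket 21.992–35.946 → index 101–150; slope 49/13.954, offset 11.855.
AQI = 101 + 49/13.954·11.855 ≈ 142.63 ⇒ 143.
Sub-indices: NO₂→191, PM2.5→255, O₃→377, PM10→124, CO→143. Overall AQI = max = 377; dominant pollutant is O₃.
AQI 377: Hazardous.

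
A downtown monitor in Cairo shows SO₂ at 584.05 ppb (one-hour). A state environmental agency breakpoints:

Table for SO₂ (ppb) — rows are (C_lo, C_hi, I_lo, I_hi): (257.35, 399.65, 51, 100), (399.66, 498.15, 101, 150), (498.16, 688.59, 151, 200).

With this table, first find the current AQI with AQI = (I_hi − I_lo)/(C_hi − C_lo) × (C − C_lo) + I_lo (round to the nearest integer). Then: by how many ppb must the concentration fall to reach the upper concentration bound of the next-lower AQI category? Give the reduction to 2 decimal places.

85.90

SO₂ 584.05: bracket 498.16–688.59 → index 151–200; slope 49/190.43, offset 85.89.
AQI = 151 + 49/190.43·85.89 ≈ 173.10 ⇒ 173.
Current AQI 173 is in the Unhealthy range (151–200). The next-lower category tops out at AQI 150, whose upper concentration bound is 498.15 ppb.
Reduction needed = 584.05 − 498.15 = 85.90 ppb.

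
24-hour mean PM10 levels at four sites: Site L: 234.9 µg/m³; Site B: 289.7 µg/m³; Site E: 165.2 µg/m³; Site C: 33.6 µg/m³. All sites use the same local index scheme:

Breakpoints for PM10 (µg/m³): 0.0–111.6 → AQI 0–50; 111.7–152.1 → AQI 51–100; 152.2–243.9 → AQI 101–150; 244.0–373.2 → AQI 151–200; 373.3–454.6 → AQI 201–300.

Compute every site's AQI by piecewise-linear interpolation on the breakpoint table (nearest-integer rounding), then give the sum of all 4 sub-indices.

Site L: 234.9 lies in 152.2–243.9, so I_lo=101, I_hi=150, C_lo=152.2, C_hi=243.9.
(150−101)/(243.9−152.2) × (234.9−152.2) + 101 = 49/91.7 × 82.7 + 101 ≈ 145.19 → 145.
Site B: row 244.0–373.2 (AQI 151–200). (200−151)·(289.7−244.0)/(373.2−244.0) + 151 = 49·45.7/129.2 + 151 ≈ 168.33 → 168.
Site E 165.2: bracket 152.2–243.9 → index 101–150; slope 49/91.7, offset 13.0.
AQI = 101 + 49/91.7·13.0 ≈ 107.95 ⇒ 108.
Site C 33.6: bracket 0.0–111.6 → index 0–50; slope 50/111.6, offset 33.6.
AQI = 0 + 50/111.6·33.6 ≈ 15.05 ⇒ 15.
AQIs: Site L=145, Site B=168, Site E=108, Site C=15. Sum = 145 + 168 + 108 + 15 = 436.

436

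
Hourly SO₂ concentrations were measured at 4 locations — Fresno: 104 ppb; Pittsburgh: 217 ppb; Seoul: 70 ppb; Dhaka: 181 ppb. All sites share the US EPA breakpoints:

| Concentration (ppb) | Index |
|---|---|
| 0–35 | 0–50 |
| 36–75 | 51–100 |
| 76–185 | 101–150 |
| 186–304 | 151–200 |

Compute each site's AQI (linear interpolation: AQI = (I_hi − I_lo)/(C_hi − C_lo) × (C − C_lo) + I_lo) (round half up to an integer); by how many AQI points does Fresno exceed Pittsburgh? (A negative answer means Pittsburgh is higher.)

Fresno: 104 lies in 76–185, so I_lo=101, I_hi=150, C_lo=76, C_hi=185.
(150−101)/(185−76) × (104−76) + 101 = 49/109 × 28 + 101 ≈ 113.59 → 114.
Pittsburgh: 217 ∈ [186, 304] ↔ index [151, 200].
151 + (217−186)·(200−151)/(304−186) = 151 + 31·49/118 ≈ 163.87, so AQI = 164.
Seoul 70: bracket 36–75 → index 51–100; slope 49/39, offset 34.
AQI = 51 + 49/39·34 ≈ 93.72 ⇒ 94.
Dhaka: 181 lies in 76–185, so I_lo=101, I_hi=150, C_lo=76, C_hi=185.
(150−101)/(185−76) × (181−76) + 101 = 49/109 × 105 + 101 ≈ 148.20 → 148.
AQIs: Fresno=114, Pittsburgh=164, Seoul=94, Dhaka=148. Fresno (114) − Pittsburgh (164) = -50.

-50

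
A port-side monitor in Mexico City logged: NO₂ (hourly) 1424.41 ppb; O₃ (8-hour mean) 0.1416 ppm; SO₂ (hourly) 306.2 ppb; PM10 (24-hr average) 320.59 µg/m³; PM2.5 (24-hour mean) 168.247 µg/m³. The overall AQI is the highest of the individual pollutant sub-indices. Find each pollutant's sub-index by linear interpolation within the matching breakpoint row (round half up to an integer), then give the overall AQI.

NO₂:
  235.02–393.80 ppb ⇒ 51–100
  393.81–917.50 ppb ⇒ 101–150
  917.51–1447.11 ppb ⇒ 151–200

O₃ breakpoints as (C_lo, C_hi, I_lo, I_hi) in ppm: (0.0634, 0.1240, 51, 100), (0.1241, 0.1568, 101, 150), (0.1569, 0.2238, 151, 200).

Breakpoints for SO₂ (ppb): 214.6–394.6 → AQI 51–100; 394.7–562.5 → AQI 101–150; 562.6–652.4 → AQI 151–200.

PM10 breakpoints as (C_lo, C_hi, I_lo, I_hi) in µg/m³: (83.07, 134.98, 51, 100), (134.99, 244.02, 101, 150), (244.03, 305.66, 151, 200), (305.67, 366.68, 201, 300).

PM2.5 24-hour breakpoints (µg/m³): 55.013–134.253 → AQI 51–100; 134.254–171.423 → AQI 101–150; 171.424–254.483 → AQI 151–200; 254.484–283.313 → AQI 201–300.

NO₂: 1424.41 ∈ [917.51, 1447.11] ↔ index [151, 200].
151 + (1424.41−917.51)·(200−151)/(1447.11−917.51) = 151 + 506.90·49/529.60 ≈ 197.90, so AQI = 198.
O₃: 0.1416 lies in 0.1241–0.1568, so I_lo=101, I_hi=150, C_lo=0.1241, C_hi=0.1568.
(150−101)/(0.1568−0.1241) × (0.1416−0.1241) + 101 = 49/0.0327 × 0.0175 + 101 ≈ 127.22 → 127.
SO₂: 306.2 lies in 214.6–394.6, so I_lo=51, I_hi=100, C_lo=214.6, C_hi=394.6.
(100−51)/(394.6−214.6) × (306.2−214.6) + 51 = 49/180.0 × 91.6 + 51 ≈ 75.94 → 76.
PM10 320.59: bracket 305.67–366.68 → index 201–300; slope 99/61.01, offset 14.92.
AQI = 201 + 99/61.01·14.92 ≈ 225.21 ⇒ 225.
PM2.5: 168.247 lies in 134.254–171.423, so I_lo=101, I_hi=150, C_lo=134.254, C_hi=171.423.
(150−101)/(171.423−134.254) × (168.247−134.254) + 101 = 49/37.169 × 33.993 + 101 ≈ 145.81 → 146.
Sub-indices: NO₂→198, O₃→127, SO₂→76, PM10→225, PM2.5→146. Overall AQI = max = 225; dominant pollutant is PM10.

225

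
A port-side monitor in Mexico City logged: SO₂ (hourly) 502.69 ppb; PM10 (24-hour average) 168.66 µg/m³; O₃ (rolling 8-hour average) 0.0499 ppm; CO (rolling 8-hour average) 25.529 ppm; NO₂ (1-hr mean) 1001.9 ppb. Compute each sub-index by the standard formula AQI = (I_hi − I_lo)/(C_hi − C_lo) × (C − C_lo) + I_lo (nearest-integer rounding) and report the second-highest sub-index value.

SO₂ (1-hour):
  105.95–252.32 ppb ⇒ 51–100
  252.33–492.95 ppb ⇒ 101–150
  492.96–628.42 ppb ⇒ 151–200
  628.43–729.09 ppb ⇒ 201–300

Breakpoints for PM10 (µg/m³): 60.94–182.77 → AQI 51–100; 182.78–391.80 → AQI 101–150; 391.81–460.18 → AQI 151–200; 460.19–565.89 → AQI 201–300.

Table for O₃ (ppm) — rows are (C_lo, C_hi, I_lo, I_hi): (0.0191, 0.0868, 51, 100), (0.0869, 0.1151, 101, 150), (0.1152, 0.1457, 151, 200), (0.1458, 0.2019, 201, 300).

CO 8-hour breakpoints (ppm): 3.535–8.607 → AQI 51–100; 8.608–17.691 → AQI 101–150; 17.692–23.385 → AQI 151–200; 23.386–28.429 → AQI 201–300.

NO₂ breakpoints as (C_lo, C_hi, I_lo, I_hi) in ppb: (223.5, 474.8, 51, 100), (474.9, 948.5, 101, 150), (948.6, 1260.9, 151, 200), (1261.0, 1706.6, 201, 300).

SO₂: 502.69 lies in 492.96–628.42, so I_lo=151, I_hi=200, C_lo=492.96, C_hi=628.42.
(200−151)/(628.42−492.96) × (502.69−492.96) + 151 = 49/135.46 × 9.73 + 151 ≈ 154.52 → 155.
PM10 168.66: bracket 60.94–182.77 → index 51–100; slope 49/121.83, offset 107.72.
AQI = 51 + 49/121.83·107.72 ≈ 94.32 ⇒ 94.
O₃: 0.0499 lies in 0.0191–0.0868, so I_lo=51, I_hi=100, C_lo=0.0191, C_hi=0.0868.
(100−51)/(0.0868−0.0191) × (0.0499−0.0191) + 51 = 49/0.0677 × 0.0308 + 51 ≈ 73.29 → 73.
CO: row 23.386–28.429 (AQI 201–300). (300−201)·(25.529−23.386)/(28.429−23.386) + 201 = 99·2.143/5.043 + 201 ≈ 243.07 → 243.
NO₂: 1001.9 lies in 948.6–1260.9, so I_lo=151, I_hi=200, C_lo=948.6, C_hi=1260.9.
(200−151)/(1260.9−948.6) × (1001.9−948.6) + 151 = 49/312.3 × 53.3 + 151 ≈ 159.36 → 159.
Sub-indices: SO₂→155, PM10→94, O₃→73, CO→243, NO₂→159. Ranked high→low: 243, 159, 155, 94, 73. Second-highest sub-index = 159.

159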